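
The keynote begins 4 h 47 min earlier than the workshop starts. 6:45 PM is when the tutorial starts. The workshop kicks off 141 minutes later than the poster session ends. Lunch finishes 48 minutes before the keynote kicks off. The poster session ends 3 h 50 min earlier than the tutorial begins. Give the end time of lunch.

11:41 AM

The poster session ends at 6:45 PM − 230 min = 2:55 PM.
The workshop starts at 2:55 PM + 141 min = 5:16 PM.
The keynote starts at 5:16 PM − 287 min = 12:29 PM.
Lunch ends at 12:29 PM − 48 min = 11:41 AM.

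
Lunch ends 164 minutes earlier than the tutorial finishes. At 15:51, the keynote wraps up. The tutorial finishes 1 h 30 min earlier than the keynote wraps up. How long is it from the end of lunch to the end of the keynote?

The tutorial ends at 15:51 − 90 min = 14:21.
Lunch ends at 14:21 − 164 min = 11:37.
From 11:37 to 15:51 is 254 minutes.

254 minutes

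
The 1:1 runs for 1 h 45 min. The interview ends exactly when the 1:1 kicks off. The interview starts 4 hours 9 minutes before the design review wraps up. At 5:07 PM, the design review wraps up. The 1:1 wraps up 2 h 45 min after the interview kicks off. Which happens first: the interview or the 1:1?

The interview starts at 5:07 PM − 249 min = 12:58 PM.
The 1:1 ends at 12:58 PM + 165 min = 3:43 PM.
The 1:1 starts at 3:43 PM − 105 min = 1:58 PM.
The interview starts at 12:58 PM and the 1:1 starts at 1:58 PM, so the interview is first.

the interview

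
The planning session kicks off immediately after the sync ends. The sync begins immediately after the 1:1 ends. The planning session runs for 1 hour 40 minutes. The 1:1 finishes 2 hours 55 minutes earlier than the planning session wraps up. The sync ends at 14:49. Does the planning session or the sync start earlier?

the sync

The planning session starts at 14:49.
The planning session ends at 14:49 + 100 min = 16:29.
The 1:1 ends at 16:29 − 175 min = 13:34.
So the sync starts at 13:34.
The planning session starts at 14:49 and the sync starts at 13:34, so the sync is first.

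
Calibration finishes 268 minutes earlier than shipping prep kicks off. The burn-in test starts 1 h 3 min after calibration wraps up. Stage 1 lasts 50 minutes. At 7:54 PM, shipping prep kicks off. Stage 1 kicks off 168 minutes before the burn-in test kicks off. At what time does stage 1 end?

2:31 PM

Calibration ends at 7:54 PM − 268 min = 3:26 PM.
The burn-in test starts at 3:26 PM + 63 min = 4:29 PM.
Stage 1 starts at 4:29 PM − 168 min = 1:41 PM.
Stage 1 ends at 1:41 PM + 50 min = 2:31 PM.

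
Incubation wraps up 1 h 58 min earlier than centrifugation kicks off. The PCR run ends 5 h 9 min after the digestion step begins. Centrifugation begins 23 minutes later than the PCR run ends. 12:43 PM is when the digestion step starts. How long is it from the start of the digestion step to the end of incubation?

214 minutes

The PCR run ends at 12:43 PM + 309 min = 5:52 PM.
Centrifugation starts at 5:52 PM + 23 min = 6:15 PM.
Incubation ends at 6:15 PM − 118 min = 4:17 PM.
From 12:43 PM to 4:17 PM is 214 minutes.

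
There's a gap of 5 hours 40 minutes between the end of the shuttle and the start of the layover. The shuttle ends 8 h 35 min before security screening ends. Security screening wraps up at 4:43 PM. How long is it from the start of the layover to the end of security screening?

2 hours 55 minutes

The shuttle ends at 4:43 PM − 515 min = 8:08 AM.
The layover starts at 8:08 AM + 340 min = 1:48 PM.
From 1:48 PM to 4:43 PM is 2 hours 55 minutes.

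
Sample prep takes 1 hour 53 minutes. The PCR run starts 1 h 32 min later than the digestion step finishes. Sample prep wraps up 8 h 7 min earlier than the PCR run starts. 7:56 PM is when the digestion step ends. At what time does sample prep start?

The PCR run starts at 7:56 PM + 92 min = 9:28 PM.
Sample prep ends at 9:28 PM − 487 min = 1:21 PM.
Sample prep starts at 1:21 PM − 113 min = 11:28 AM.

11:28 AM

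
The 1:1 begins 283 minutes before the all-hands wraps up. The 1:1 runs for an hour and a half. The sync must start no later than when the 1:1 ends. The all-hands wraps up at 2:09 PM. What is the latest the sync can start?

The 1:1 starts at 2:09 PM − 283 min = 9:26 AM.
The 1:1 ends at 9:26 AM + 90 min = 10:56 AM.
The sync is bounded by the 1:1, so the latest it can start is 10:56 AM.

10:56 AM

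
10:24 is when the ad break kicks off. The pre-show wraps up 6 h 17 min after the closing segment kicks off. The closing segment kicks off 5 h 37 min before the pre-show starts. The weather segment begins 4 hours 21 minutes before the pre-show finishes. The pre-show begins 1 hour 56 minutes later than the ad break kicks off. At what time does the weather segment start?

08:39

The pre-show starts at 10:24 + 116 min = 12:20.
The closing segment starts at 12:20 − 337 min = 06:43.
The pre-show ends at 06:43 + 377 min = 13:00.
The weather segment starts at 13:00 − 261 min = 08:39.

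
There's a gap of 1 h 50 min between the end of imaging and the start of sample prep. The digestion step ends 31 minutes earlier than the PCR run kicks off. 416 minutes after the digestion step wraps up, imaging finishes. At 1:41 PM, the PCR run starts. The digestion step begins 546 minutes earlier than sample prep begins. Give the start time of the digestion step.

The digestion step ends at 1:41 PM − 31 min = 1:10 PM.
Imaging ends at 1:10 PM + 416 min = 8:06 PM.
Sample prep starts at 8:06 PM + 110 min = 9:56 PM.
The digestion step starts at 9:56 PM − 546 min = 12:50 PM.

12:50 PM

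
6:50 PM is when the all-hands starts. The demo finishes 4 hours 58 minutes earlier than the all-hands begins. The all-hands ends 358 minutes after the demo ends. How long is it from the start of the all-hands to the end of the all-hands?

The demo ends at 6:50 PM − 298 min = 1:52 PM.
The all-hands ends at 1:52 PM + 358 min = 7:50 PM.
From 6:50 PM to 7:50 PM is 1 hour.

1 hour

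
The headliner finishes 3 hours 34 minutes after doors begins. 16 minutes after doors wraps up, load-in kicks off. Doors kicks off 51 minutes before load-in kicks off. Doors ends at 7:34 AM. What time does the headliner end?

10:33 AM

Load-in starts at 7:34 AM + 16 min = 7:50 AM.
Doors starts at 7:50 AM − 51 min = 6:59 AM.
The headliner ends at 6:59 AM + 214 min = 10:33 AM.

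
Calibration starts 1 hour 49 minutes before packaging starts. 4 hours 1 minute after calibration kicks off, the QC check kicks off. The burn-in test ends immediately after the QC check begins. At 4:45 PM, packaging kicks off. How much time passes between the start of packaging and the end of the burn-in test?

Calibration starts at 4:45 PM − 109 min = 2:56 PM.
The QC check starts at 2:56 PM + 241 min = 6:57 PM.
So the burn-in test ends at 6:57 PM.
From 4:45 PM to 6:57 PM is 2 hours 12 minutes.

2 hours 12 minutes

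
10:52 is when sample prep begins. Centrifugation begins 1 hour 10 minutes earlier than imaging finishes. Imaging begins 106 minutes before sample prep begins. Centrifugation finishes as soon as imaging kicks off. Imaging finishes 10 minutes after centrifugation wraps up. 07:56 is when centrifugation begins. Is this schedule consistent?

Imaging starts at 10:52 − 106 min = 09:06.
So centrifugation ends at 09:06.
Imaging ends at 09:06 + 10 min = 09:16.
Centrifugation starts at 09:16 − 70 min = 08:06.
But centrifugation is also said to start at 07:56 — a 10-minute conflict.

No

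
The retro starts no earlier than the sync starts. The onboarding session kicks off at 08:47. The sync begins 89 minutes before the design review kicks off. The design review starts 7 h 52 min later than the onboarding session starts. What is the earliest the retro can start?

15:10

The design review starts at 08:47 + 472 min = 16:39.
The sync starts at 16:39 − 89 min = 15:10.
The retro is bounded by the sync, so the earliest it can start is 15:10.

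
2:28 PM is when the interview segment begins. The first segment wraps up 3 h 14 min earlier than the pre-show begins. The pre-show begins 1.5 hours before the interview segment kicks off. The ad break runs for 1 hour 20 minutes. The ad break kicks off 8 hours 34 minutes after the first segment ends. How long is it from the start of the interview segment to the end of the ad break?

310 minutes

The pre-show starts at 2:28 PM − 90 min = 12:58 PM.
The first segment ends at 12:58 PM − 194 min = 9:44 AM.
The ad break starts at 9:44 AM + 514 min = 6:18 PM.
The ad break ends at 6:18 PM + 80 min = 7:38 PM.
From 2:28 PM to 7:38 PM is 310 minutes.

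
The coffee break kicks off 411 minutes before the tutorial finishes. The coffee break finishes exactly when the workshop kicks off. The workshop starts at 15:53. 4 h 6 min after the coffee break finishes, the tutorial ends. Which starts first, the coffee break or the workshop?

The coffee break ends at 15:53.
The tutorial ends at 15:53 + 246 min = 19:59.
The coffee break starts at 19:59 − 411 min = 13:08.
The coffee break starts at 13:08 and the workshop starts at 15:53, so the coffee break is first.

the coffee break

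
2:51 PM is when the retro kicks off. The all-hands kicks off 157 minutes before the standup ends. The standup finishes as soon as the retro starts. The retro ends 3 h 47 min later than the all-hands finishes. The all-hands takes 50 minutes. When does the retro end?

The standup ends at 2:51 PM.
The all-hands starts at 2:51 PM − 157 min = 12:14 PM.
The all-hands ends at 12:14 PM + 50 min = 1:04 PM.
The retro ends at 1:04 PM + 227 min = 4:51 PM.

4:51 PM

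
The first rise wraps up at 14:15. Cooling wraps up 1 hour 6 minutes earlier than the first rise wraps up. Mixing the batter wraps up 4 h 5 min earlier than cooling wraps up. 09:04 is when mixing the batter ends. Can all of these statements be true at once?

Cooling ends at 14:15 − 66 min = 13:09.
Mixing the batter ends at 13:09 − 245 min = 09:04.
That matches the stated 09:04, so the schedule is consistent.

Yes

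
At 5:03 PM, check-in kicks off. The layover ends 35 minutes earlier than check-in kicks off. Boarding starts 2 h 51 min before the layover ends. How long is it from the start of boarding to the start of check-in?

3 hours 26 minutes

The layover ends at 5:03 PM − 35 min = 4:28 PM.
Boarding starts at 4:28 PM − 171 min = 1:37 PM.
From 1:37 PM to 5:03 PM is 3 hours 26 minutes.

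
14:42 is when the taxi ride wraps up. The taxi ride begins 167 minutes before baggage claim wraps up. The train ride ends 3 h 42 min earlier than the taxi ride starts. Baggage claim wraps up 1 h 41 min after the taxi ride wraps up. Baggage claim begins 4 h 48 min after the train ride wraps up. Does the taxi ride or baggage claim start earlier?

the taxi ride

Baggage claim ends at 14:42 + 101 min = 16:23.
The taxi ride starts at 16:23 − 167 min = 13:36.
The train ride ends at 13:36 − 222 min = 09:54.
Baggage claim starts at 09:54 + 288 min = 14:42.
The taxi ride starts at 13:36 and baggage claim starts at 14:42, so the taxi ride is first.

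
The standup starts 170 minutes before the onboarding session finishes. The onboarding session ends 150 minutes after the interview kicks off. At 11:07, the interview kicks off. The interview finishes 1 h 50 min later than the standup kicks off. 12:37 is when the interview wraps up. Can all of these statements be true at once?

Yes

The onboarding session ends at 11:07 + 150 min = 13:37.
The standup starts at 13:37 − 170 min = 10:47.
The interview ends at 10:47 + 110 min = 12:37.
That matches the stated 12:37, so the schedule is consistent.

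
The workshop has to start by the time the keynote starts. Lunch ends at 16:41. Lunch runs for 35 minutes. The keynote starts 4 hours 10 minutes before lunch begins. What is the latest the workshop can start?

Lunch starts at 16:41 − 35 min = 16:06.
The keynote starts at 16:06 − 250 min = 11:56.
The workshop is bounded by the keynote, so the latest it can start is 11:56.

11:56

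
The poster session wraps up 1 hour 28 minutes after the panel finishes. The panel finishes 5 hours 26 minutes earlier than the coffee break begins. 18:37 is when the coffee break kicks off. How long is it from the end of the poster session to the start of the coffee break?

3 h 58 min

The panel ends at 18:37 − 326 min = 13:11.
The poster session ends at 13:11 + 88 min = 14:39.
From 14:39 to 18:37 is 3 h 58 min.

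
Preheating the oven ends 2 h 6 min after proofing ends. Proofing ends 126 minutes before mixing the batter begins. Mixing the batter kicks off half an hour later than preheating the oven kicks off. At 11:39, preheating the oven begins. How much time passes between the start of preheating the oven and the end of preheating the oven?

Mixing the batter starts at 11:39 + 30 min = 12:09.
Proofing ends at 12:09 − 126 min = 10:03.
Preheating the oven ends at 10:03 + 126 min = 12:09.
From 11:39 to 12:09 is 30 minutes.

30 minutes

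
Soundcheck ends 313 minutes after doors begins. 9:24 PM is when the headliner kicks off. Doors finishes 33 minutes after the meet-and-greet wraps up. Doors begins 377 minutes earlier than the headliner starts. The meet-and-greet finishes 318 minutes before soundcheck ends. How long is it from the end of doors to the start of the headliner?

Doors starts at 9:24 PM − 377 min = 3:07 PM.
Soundcheck ends at 3:07 PM + 313 min = 8:20 PM.
The meet-and-greet ends at 8:20 PM − 318 min = 3:02 PM.
Doors ends at 3:02 PM + 33 min = 3:35 PM.
From 3:35 PM to 9:24 PM is 349 minutes.

349 minutes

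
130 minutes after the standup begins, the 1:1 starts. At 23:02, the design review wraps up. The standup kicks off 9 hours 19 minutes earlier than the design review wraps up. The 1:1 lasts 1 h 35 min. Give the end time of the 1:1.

17:28

The standup starts at 23:02 − 559 min = 13:43.
The 1:1 starts at 13:43 + 130 min = 15:53.
The 1:1 ends at 15:53 + 95 min = 17:28.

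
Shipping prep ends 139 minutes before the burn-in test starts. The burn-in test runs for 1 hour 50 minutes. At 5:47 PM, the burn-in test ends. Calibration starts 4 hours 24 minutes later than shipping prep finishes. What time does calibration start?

The burn-in test starts at 5:47 PM − 110 min = 3:57 PM.
Shipping prep ends at 3:57 PM − 139 min = 1:38 PM.
Calibration starts at 1:38 PM + 264 min = 6:02 PM.

6:02 PM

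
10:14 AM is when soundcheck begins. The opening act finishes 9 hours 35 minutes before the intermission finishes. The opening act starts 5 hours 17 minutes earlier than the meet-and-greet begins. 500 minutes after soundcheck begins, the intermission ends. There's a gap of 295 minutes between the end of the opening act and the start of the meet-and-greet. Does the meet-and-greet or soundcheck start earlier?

The intermission ends at 10:14 AM + 500 min = 6:34 PM.
The opening act ends at 6:34 PM − 575 min = 8:59 AM.
The meet-and-greet starts at 8:59 AM + 295 min = 1:54 PM.
The meet-and-greet starts at 1:54 PM and soundcheck starts at 10:14 AM, so soundcheck is first.

soundcheck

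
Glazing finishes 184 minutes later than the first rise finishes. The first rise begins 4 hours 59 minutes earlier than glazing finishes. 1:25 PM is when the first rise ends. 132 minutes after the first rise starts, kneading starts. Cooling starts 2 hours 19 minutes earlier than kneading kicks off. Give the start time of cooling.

11:23 AM

Glazing ends at 1:25 PM + 184 min = 4:29 PM.
The first rise starts at 4:29 PM − 299 min = 11:30 AM.
Kneading starts at 11:30 AM + 132 min = 1:42 PM.
Cooling starts at 1:42 PM − 139 min = 11:23 AM.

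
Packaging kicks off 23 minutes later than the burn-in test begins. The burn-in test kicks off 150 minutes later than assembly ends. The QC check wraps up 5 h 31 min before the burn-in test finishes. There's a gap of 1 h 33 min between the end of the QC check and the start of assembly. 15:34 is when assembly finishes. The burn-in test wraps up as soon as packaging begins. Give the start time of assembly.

14:29

The burn-in test starts at 15:34 + 150 min = 18:04.
Packaging starts at 18:04 + 23 min = 18:27.
So the burn-in test ends at 18:27.
The QC check ends at 18:27 − 331 min = 12:56.
Assembly starts at 12:56 + 93 min = 14:29.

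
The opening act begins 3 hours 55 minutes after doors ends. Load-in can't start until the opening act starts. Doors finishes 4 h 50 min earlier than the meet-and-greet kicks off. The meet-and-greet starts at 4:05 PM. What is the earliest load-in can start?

3:10 PM

Doors ends at 4:05 PM − 290 min = 11:15 AM.
The opening act starts at 11:15 AM + 235 min = 3:10 PM.
Load-in is bounded by the opening act, so the earliest it can start is 3:10 PM.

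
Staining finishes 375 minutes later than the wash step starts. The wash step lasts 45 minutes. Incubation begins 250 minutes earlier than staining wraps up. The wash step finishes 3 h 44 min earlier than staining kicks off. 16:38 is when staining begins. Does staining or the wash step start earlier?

the wash step

The wash step ends at 16:38 − 224 min = 12:54.
The wash step starts at 12:54 − 45 min = 12:09.
Staining starts at 16:38 and the wash step starts at 12:09, so the wash step is first.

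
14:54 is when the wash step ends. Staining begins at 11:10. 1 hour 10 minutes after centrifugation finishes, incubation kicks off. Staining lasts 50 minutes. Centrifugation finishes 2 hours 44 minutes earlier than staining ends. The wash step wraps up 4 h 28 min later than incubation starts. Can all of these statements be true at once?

Staining ends at 11:10 + 50 min = 12:00.
Centrifugation ends at 12:00 − 164 min = 09:16.
Incubation starts at 09:16 + 70 min = 10:26.
The wash step ends at 10:26 + 268 min = 14:54.
That matches the stated 14:54, so the schedule is consistent.

Yes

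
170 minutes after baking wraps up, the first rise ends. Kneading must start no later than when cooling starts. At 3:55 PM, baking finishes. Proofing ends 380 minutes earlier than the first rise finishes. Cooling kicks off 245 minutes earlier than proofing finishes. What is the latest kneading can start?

8:20 AM

The first rise ends at 3:55 PM + 170 min = 6:45 PM.
Proofing ends at 6:45 PM − 380 min = 12:25 PM.
Cooling starts at 12:25 PM − 245 min = 8:20 AM.
Kneading is bounded by cooling, so the latest it can start is 8:20 AM.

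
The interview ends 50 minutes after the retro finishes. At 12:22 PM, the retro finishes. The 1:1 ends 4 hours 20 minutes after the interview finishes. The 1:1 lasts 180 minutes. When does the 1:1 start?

2:32 PM

The interview ends at 12:22 PM + 50 min = 1:12 PM.
The 1:1 ends at 1:12 PM + 260 min = 5:32 PM.
The 1:1 starts at 5:32 PM − 180 min = 2:32 PM.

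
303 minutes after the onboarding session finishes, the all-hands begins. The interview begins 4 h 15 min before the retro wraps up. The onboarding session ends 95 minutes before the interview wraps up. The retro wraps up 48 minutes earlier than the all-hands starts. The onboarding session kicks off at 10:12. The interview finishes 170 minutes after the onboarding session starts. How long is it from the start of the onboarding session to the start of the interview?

The interview ends at 10:12 + 170 min = 13:02.
The onboarding session ends at 13:02 − 95 min = 11:27.
The all-hands starts at 11:27 + 303 min = 16:30.
The retro ends at 16:30 − 48 min = 15:42.
The interview starts at 15:42 − 255 min = 11:27.
From 10:12 to 11:27 is 1 hour 15 minutes.

1 hour 15 minutes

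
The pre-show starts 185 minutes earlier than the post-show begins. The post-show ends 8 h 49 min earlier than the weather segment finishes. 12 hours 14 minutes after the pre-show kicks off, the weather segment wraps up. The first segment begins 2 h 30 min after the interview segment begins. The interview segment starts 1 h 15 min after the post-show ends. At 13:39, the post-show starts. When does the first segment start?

17:44

The pre-show starts at 13:39 − 185 min = 10:34.
The weather segment ends at 10:34 + 734 min = 22:48.
The post-show ends at 22:48 − 529 min = 13:59.
The interview segment starts at 13:59 + 75 min = 15:14.
The first segment starts at 15:14 + 150 min = 17:44.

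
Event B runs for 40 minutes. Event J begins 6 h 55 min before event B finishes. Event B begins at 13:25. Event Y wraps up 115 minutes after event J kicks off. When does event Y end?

Event B ends at 13:25 + 40 min = 14:05.
Event J starts at 14:05 − 415 min = 07:10.
Event Y ends at 07:10 + 115 min = 09:05.

09:05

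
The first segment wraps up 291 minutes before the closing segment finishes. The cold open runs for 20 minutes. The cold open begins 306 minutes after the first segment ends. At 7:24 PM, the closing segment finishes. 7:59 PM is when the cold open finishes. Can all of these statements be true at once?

Yes

The first segment ends at 7:24 PM − 291 min = 2:33 PM.
The cold open starts at 2:33 PM + 306 min = 7:39 PM.
The cold open ends at 7:39 PM + 20 min = 7:59 PM.
That matches the stated 7:59 PM, so the schedule is consistent.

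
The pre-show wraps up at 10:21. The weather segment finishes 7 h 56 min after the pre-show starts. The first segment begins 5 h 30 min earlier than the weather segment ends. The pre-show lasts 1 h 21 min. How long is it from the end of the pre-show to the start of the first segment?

1 hour 5 minutes

The pre-show starts at 10:21 − 81 min = 09:00.
The weather segment ends at 09:00 + 476 min = 16:56.
The first segment starts at 16:56 − 330 min = 11:26.
From 10:21 to 11:26 is 1 hour 5 minutes.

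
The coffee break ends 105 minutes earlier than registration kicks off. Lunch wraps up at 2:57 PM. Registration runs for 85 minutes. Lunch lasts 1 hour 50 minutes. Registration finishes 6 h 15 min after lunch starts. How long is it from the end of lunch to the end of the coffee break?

1 hour 15 minutes

Lunch starts at 2:57 PM − 110 min = 1:07 PM.
Registration ends at 1:07 PM + 375 min = 7:22 PM.
Registration starts at 7:22 PM − 85 min = 5:57 PM.
The coffee break ends at 5:57 PM − 105 min = 4:12 PM.
From 2:57 PM to 4:12 PM is 1 hour 15 minutes.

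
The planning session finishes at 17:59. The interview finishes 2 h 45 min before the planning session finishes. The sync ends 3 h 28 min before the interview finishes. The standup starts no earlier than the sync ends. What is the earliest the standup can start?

The interview ends at 17:59 − 165 min = 15:14.
The sync ends at 15:14 − 208 min = 11:46.
The standup is bounded by the sync, so the earliest it can start is 11:46.

11:46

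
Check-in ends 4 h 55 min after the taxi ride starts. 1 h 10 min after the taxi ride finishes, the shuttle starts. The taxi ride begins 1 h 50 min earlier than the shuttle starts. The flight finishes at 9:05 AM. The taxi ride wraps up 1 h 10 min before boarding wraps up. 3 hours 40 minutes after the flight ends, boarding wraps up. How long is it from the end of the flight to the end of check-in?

6 h 45 min

Boarding ends at 9:05 AM + 220 min = 12:45 PM.
The taxi ride ends at 12:45 PM − 70 min = 11:35 AM.
The shuttle starts at 11:35 AM + 70 min = 12:45 PM.
The taxi ride starts at 12:45 PM − 110 min = 10:55 AM.
Check-in ends at 10:55 AM + 295 min = 3:50 PM.
From 9:05 AM to 3:50 PM is 6 h 45 min.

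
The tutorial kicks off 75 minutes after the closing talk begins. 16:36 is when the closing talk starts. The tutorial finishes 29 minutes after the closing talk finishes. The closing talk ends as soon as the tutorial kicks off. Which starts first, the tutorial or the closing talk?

the closing talk

The tutorial starts at 16:36 + 75 min = 17:51.
The tutorial starts at 17:51 and the closing talk starts at 16:36, so the closing talk is first.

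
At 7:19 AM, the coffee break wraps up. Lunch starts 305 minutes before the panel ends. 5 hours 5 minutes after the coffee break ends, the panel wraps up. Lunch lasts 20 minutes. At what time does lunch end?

7:39 AM

The panel ends at 7:19 AM + 305 min = 12:24 PM.
Lunch starts at 12:24 PM − 305 min = 7:19 AM.
Lunch ends at 7:19 AM + 20 min = 7:39 AM.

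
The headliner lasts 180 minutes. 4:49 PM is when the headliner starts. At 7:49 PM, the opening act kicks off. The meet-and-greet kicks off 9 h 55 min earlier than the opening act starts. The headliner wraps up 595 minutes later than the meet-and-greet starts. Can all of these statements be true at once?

The meet-and-greet starts at 7:49 PM − 595 min = 9:54 AM.
The headliner ends at 9:54 AM + 595 min = 7:49 PM.
The headliner starts at 7:49 PM − 180 min = 4:49 PM.
That matches the stated 4:49 PM, so the schedule is consistent.

Yes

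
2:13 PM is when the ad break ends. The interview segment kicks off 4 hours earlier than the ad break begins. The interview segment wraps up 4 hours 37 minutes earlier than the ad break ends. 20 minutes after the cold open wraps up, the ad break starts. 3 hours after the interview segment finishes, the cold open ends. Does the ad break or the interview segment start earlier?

The interview segment ends at 2:13 PM − 277 min = 9:36 AM.
The cold open ends at 9:36 AM + 180 min = 12:36 PM.
The ad break starts at 12:36 PM + 20 min = 12:56 PM.
The interview segment starts at 12:56 PM − 240 min = 8:56 AM.
The ad break starts at 12:56 PM and the interview segment starts at 8:56 AM, so the interview segment is first.

the interview segment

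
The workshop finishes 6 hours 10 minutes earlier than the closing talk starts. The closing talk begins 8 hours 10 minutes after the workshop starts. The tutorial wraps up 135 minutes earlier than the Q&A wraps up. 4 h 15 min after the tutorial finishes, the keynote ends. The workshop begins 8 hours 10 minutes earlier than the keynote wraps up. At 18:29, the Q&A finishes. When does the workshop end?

14:19

The tutorial ends at 18:29 − 135 min = 16:14.
The keynote ends at 16:14 + 255 min = 20:29.
The workshop starts at 20:29 − 490 min = 12:19.
The closing talk starts at 12:19 + 490 min = 20:29.
The workshop ends at 20:29 − 370 min = 14:19.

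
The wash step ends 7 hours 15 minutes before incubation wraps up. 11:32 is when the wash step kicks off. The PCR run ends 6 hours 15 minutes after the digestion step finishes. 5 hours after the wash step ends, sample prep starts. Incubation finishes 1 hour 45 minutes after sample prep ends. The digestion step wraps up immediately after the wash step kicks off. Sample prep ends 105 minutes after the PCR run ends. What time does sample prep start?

19:02

The digestion step ends at 11:32.
The PCR run ends at 11:32 + 375 min = 17:47.
Sample prep ends at 17:47 + 105 min = 19:32.
Incubation ends at 19:32 + 105 min = 21:17.
The wash step ends at 21:17 − 435 min = 14:02.
Sample prep starts at 14:02 + 300 min = 19:02.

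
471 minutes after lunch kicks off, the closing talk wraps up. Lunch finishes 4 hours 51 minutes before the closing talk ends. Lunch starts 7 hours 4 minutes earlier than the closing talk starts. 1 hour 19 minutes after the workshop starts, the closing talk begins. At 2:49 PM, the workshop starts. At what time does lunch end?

12:04 PM

The closing talk starts at 2:49 PM + 79 min = 4:08 PM.
Lunch starts at 4:08 PM − 424 min = 9:04 AM.
The closing talk ends at 9:04 AM + 471 min = 4:55 PM.
Lunch ends at 4:55 PM − 291 min = 12:04 PM.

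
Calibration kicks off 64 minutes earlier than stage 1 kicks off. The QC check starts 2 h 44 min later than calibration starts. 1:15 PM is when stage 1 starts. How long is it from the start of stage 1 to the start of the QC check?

1 hour 40 minutes

Calibration starts at 1:15 PM − 64 min = 12:11 PM.
The QC check starts at 12:11 PM + 164 min = 2:55 PM.
From 1:15 PM to 2:55 PM is 1 hour 40 minutes.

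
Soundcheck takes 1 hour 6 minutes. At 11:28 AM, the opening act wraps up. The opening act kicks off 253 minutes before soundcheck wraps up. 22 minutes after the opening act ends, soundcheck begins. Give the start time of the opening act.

Soundcheck starts at 11:28 AM + 22 min = 11:50 AM.
Soundcheck ends at 11:50 AM + 66 min = 12:56 PM.
The opening act starts at 12:56 PM − 253 min = 8:43 AM.

8:43 AM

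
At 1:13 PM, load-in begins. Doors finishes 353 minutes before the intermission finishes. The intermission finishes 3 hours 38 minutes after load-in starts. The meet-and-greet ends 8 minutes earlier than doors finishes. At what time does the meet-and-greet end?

The intermission ends at 1:13 PM + 218 min = 4:51 PM.
Doors ends at 4:51 PM − 353 min = 10:58 AM.
The meet-and-greet ends at 10:58 AM − 8 min = 10:50 AM.

10:50 AM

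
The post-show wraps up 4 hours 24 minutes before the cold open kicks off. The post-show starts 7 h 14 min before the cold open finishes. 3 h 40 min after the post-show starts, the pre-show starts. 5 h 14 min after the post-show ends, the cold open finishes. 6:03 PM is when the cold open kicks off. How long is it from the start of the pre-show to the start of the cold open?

164 minutes

The post-show ends at 6:03 PM − 264 min = 1:39 PM.
The cold open ends at 1:39 PM + 314 min = 6:53 PM.
The post-show starts at 6:53 PM − 434 min = 11:39 AM.
The pre-show starts at 11:39 AM + 220 min = 3:19 PM.
From 3:19 PM to 6:03 PM is 164 minutes.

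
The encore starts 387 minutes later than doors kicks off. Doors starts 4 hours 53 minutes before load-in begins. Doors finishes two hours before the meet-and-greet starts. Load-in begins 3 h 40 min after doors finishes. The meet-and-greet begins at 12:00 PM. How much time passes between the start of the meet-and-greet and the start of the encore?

194 minutes

Doors ends at 12:00 PM − 120 min = 10:00 AM.
Load-in starts at 10:00 AM + 220 min = 1:40 PM.
Doors starts at 1:40 PM − 293 min = 8:47 AM.
The encore starts at 8:47 AM + 387 min = 3:14 PM.
From 12:00 PM to 3:14 PM is 194 minutes.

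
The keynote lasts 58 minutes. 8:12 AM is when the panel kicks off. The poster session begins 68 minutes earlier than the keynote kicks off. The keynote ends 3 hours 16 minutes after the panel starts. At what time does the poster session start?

9:22 AM

The keynote ends at 8:12 AM + 196 min = 11:28 AM.
The keynote starts at 11:28 AM − 58 min = 10:30 AM.
The poster session starts at 10:30 AM − 68 min = 9:22 AM.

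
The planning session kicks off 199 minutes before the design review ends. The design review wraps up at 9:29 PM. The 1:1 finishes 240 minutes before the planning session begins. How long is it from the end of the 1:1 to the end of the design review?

439 minutes

The planning session starts at 9:29 PM − 199 min = 6:10 PM.
The 1:1 ends at 6:10 PM − 240 min = 2:10 PM.
From 2:10 PM to 9:29 PM is 439 minutes.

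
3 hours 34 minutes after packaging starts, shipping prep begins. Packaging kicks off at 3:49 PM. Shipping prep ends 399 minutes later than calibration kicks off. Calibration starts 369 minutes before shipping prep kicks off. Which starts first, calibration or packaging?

Shipping prep starts at 3:49 PM + 214 min = 7:23 PM.
Calibration starts at 7:23 PM − 369 min = 1:14 PM.
Calibration starts at 1:14 PM and packaging starts at 3:49 PM, so calibration is first.

calibration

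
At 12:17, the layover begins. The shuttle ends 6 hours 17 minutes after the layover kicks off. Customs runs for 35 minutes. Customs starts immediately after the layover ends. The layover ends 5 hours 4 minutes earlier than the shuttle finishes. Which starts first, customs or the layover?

the layover

The shuttle ends at 12:17 + 377 min = 18:34.
The layover ends at 18:34 − 304 min = 13:30.
So customs starts at 13:30.
Customs starts at 13:30 and the layover starts at 12:17, so the layover is first.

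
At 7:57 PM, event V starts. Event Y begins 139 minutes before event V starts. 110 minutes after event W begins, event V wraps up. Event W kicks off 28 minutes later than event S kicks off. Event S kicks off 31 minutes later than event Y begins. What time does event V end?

8:27 PM

Event Y starts at 7:57 PM − 139 min = 5:38 PM.
Event S starts at 5:38 PM + 31 min = 6:09 PM.
Event W starts at 6:09 PM + 28 min = 6:37 PM.
Event V ends at 6:37 PM + 110 min = 8:27 PM.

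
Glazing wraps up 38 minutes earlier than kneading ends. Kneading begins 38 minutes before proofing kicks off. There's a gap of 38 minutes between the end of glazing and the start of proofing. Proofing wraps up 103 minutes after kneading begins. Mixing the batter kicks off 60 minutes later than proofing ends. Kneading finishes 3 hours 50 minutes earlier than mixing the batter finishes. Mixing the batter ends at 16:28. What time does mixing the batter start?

Kneading ends at 16:28 − 230 min = 12:38.
Glazing ends at 12:38 − 38 min = 12:00.
Proofing starts at 12:00 + 38 min = 12:38.
Kneading starts at 12:38 − 38 min = 12:00.
Proofing ends at 12:00 + 103 min = 13:43.
Mixing the batter starts at 13:43 + 60 min = 14:43.

14:43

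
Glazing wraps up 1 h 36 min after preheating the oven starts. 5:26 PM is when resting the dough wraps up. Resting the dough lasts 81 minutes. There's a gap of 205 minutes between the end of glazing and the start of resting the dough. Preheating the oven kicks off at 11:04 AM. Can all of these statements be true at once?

Yes

Glazing ends at 11:04 AM + 96 min = 12:40 PM.
Resting the dough starts at 12:40 PM + 205 min = 4:05 PM.
Resting the dough ends at 4:05 PM + 81 min = 5:26 PM.
That matches the stated 5:26 PM, so the schedule is consistent.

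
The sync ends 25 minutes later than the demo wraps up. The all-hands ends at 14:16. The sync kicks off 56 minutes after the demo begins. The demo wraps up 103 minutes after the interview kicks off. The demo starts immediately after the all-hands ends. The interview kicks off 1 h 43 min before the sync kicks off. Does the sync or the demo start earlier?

the demo

The demo starts at 14:16.
The sync starts at 14:16 + 56 min = 15:12.
The sync starts at 15:12 and the demo starts at 14:16, so the demo is first.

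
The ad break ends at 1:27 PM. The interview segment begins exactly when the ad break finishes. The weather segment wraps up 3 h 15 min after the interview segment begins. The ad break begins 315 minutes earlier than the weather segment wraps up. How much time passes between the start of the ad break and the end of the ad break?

The interview segment starts at 1:27 PM.
The weather segment ends at 1:27 PM + 195 min = 4:42 PM.
The ad break starts at 4:42 PM − 315 min = 11:27 AM.
From 11:27 AM to 1:27 PM is 2 hours.

2 hours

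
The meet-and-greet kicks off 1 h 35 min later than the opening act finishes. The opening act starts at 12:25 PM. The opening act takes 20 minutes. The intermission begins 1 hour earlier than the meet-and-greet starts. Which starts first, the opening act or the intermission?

The opening act ends at 12:25 PM + 20 min = 12:45 PM.
The meet-and-greet starts at 12:45 PM + 95 min = 2:20 PM.
The intermission starts at 2:20 PM − 60 min = 1:20 PM.
The opening act starts at 12:25 PM and the intermission starts at 1:20 PM, so the opening act is first.

the opening act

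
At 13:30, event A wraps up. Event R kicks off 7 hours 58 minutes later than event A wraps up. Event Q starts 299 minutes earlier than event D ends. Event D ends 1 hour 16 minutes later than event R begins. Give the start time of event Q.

17:45

Event R starts at 13:30 + 478 min = 21:28.
Event D ends at 21:28 + 76 min = 22:44.
Event Q starts at 22:44 − 299 min = 17:45.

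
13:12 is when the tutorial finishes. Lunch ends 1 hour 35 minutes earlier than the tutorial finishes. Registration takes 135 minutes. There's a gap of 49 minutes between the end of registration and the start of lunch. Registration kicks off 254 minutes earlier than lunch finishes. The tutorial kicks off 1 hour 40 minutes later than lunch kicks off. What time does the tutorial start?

12:07

Lunch ends at 13:12 − 95 min = 11:37.
Registration starts at 11:37 − 254 min = 07:23.
Registration ends at 07:23 + 135 min = 09:38.
Lunch starts at 09:38 + 49 min = 10:27.
The tutorial starts at 10:27 + 100 min = 12:07.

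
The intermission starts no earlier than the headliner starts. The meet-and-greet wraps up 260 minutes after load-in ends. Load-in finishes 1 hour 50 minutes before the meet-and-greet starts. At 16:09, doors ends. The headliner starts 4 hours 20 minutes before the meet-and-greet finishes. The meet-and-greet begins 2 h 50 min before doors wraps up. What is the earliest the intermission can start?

The meet-and-greet starts at 16:09 − 170 min = 13:19.
Load-in ends at 13:19 − 110 min = 11:29.
The meet-and-greet ends at 11:29 + 260 min = 15:49.
The headliner starts at 15:49 − 260 min = 11:29.
The intermission is bounded by the headliner, so the earliest it can start is 11:29.

11:29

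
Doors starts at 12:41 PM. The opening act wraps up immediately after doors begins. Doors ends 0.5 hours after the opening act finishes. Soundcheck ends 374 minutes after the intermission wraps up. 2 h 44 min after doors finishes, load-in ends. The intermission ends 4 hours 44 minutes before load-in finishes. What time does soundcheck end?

5:25 PM

The opening act ends at 12:41 PM.
Doors ends at 12:41 PM + 30 min = 1:11 PM.
Load-in ends at 1:11 PM + 164 min = 3:55 PM.
The intermission ends at 3:55 PM − 284 min = 11:11 AM.
Soundcheck ends at 11:11 AM + 374 min = 5:25 PM.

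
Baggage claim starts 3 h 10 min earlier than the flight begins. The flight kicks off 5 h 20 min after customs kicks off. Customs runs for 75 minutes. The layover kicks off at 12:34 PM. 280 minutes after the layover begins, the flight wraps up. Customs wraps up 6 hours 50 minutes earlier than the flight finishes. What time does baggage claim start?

11:19 AM

The flight ends at 12:34 PM + 280 min = 5:14 PM.
Customs ends at 5:14 PM − 410 min = 10:24 AM.
Customs starts at 10:24 AM − 75 min = 9:09 AM.
The flight starts at 9:09 AM + 320 min = 2:29 PM.
Baggage claim starts at 2:29 PM − 190 min = 11:19 AM.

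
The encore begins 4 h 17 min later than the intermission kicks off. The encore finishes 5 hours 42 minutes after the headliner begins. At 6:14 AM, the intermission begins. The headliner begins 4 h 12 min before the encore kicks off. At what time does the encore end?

The encore starts at 6:14 AM + 257 min = 10:31 AM.
The headliner starts at 10:31 AM − 252 min = 6:19 AM.
The encore ends at 6:19 AM + 342 min = 12:01 PM.

12:01 PM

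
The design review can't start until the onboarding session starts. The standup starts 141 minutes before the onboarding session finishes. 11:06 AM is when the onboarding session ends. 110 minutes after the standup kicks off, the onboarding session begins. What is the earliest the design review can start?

The standup starts at 11:06 AM − 141 min = 8:45 AM.
The onboarding session starts at 8:45 AM + 110 min = 10:35 AM.
The design review is bounded by the onboarding session, so the earliest it can start is 10:35 AM.

10:35 AM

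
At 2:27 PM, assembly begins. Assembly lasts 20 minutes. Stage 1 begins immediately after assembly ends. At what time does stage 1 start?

2:47 PM

Assembly ends at 2:27 PM + 20 min = 2:47 PM.
So stage 1 starts at 2:47 PM.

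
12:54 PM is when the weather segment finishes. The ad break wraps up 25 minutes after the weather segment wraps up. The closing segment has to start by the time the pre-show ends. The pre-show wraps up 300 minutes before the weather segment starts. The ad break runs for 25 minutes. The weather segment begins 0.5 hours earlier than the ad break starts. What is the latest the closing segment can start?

The ad break ends at 12:54 PM + 25 min = 1:19 PM.
The ad break starts at 1:19 PM − 25 min = 12:54 PM.
The weather segment starts at 12:54 PM − 30 min = 12:24 PM.
The pre-show ends at 12:24 PM − 300 min = 7:24 AM.
The closing segment is bounded by the pre-show, so the latest it can start is 7:24 AM.

7:24 AM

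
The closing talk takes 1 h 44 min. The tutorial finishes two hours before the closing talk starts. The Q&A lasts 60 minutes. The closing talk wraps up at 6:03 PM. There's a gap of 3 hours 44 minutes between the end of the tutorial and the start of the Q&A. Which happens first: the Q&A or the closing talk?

The closing talk starts at 6:03 PM − 104 min = 4:19 PM.
The tutorial ends at 4:19 PM − 120 min = 2:19 PM.
The Q&A starts at 2:19 PM + 224 min = 6:03 PM.
The Q&A starts at 6:03 PM and the closing talk starts at 4:19 PM, so the closing talk is first.

the closing talk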